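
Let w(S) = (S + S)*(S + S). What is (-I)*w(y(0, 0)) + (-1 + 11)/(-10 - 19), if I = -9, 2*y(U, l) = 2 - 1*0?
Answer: 1034/29 ≈ 35.655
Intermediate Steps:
y(U, l) = 1 (y(U, l) = (2 - 1*0)/2 = (2 + 0)/2 = (½)*2 = 1)
w(S) = 4*S² (w(S) = (2*S)*(2*S) = 4*S²)
(-I)*w(y(0, 0)) + (-1 + 11)/(-10 - 19) = (-1*(-9))*(4*1²) + (-1 + 11)/(-10 - 19) = 9*(4*1) + 10/(-29) = 9*4 + 10*(-1/29) = 36 - 10/29 = 1034/29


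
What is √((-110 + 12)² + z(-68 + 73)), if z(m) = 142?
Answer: √9746 ≈ 98.722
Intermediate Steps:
√((-110 + 12)² + z(-68 + 73)) = √((-110 + 12)² + 142) = √((-98)² + 142) = √(9604 + 142) = √9746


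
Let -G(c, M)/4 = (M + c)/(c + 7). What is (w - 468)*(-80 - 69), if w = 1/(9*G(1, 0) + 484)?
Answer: 66872690/959 ≈ 69732.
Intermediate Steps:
G(c, M) = -4*(M + c)/(7 + c) (G(c, M) = -4*(M + c)/(c + 7) = -4*(M + c)/(7 + c))
w = 2/959 (w = 1/(9*(4*(-1*0 - 1*1)/(7 + 1)) + 484) = 1/(9*(4*(0 - 1)/8) + 484) = 1/(9*(4*(1/8)*(-1)) + 484) = 1/(9*(-1/2) + 484) = 1/(-9/2 + 484) = 1/(959/2) = 2/959 ≈ 0.0020855)
(w - 468)*(-80 - 69) = (2/959 - 468)*(-80 - 69) = -448810/959*(-149) = 66872690/959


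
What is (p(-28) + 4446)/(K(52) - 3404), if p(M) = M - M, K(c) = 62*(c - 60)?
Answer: -57/50 ≈ -1.1400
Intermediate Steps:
K(c) = -3720 + 62*c (K(c) = 62*(-60 + c) = -3720 + 62*c)
p(M) = 0
(p(-28) + 4446)/(K(52) - 3404) = (0 + 4446)/((-3720 + 62*52) - 3404) = 4446/((-3720 + 3224) - 3404) = 4446/(-496 - 3404) = 4446/(-3900) = 4446*(-1/3900) = -57/50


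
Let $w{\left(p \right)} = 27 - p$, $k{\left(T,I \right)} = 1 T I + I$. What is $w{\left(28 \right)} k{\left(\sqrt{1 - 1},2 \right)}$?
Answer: $-2$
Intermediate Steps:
$k{\left(T,I \right)} = I + I T$ ($k{\left(T,I \right)} = T I + I = I T + I = I + I T$)
$w{\left(28 \right)} k{\left(\sqrt{1 - 1},2 \right)} = \left(27 - 28\right) 2 \left(1 + \sqrt{1 - 1}\right) = \left(27 - 28\right) 2 \left(1 + \sqrt{0}\right) = - 2 \left(1 + 0\right) = - 2 \cdot 1 = \left(-1\right) 2 = -2$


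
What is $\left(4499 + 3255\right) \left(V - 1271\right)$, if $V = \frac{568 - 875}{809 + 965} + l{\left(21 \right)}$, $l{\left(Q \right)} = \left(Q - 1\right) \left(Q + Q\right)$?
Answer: $- \frac{2965521177}{887} \approx -3.3433 \cdot 10^{6}$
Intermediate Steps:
$l{\left(Q \right)} = 2 Q \left(-1 + Q\right)$ ($l{\left(Q \right)} = \left(-1 + Q\right) 2 Q = 2 Q \left(-1 + Q\right)$)
$V = \frac{1489853}{1774}$ ($V = \frac{568 - 875}{809 + 965} + 2 \cdot 21 \left(-1 + 21\right) = - \frac{307}{1774} + 2 \cdot 21 \cdot 20 = \left(-307\right) \frac{1}{1774} + 840 = - \frac{307}{1774} + 840 = \frac{1489853}{1774} \approx 839.83$)
$\left(4499 + 3255\right) \left(V - 1271\right) = \left(4499 + 3255\right) \left(\frac{1489853}{1774} - 1271\right) = 7754 \left(- \frac{764901}{1774}\right) = - \frac{2965521177}{887}$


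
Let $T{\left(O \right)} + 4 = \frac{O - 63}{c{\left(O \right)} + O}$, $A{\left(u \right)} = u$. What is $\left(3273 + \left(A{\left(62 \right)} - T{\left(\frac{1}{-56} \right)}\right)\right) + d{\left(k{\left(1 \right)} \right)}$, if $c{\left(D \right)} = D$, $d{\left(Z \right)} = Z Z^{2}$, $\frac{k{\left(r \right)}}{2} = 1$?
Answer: $\frac{3165}{2} \approx 1582.5$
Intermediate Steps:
$k{\left(r \right)} = 2$ ($k{\left(r \right)} = 2 \cdot 1 = 2$)
$d{\left(Z \right)} = Z^{3}$
$T{\left(O \right)} = -4 + \frac{-63 + O}{2 O}$ ($T{\left(O \right)} = -4 + \frac{O - 63}{O + O} = -4 + \frac{-63 + O}{2 O}$)
$\left(3273 + \left(A{\left(62 \right)} - T{\left(\frac{1}{-56} \right)}\right)\right) + d{\left(k{\left(1 \right)} \right)} = \left(3273 + \left(62 - \frac{7 \left(-9 - \frac{1}{-56}\right)}{2 \frac{1}{-56}}\right)\right) + 2^{3} = \left(3273 + \left(62 - \frac{7 \left(-9 - - \frac{1}{56}\right)}{2 \left(- \frac{1}{56}\right)}\right)\right) + 8 = \left(3273 + \left(62 - \frac{7}{2} \left(-56\right) \left(-9 + \frac{1}{56}\right)\right)\right) + 8 = \left(3273 + \left(62 - \frac{7}{2} \left(-56\right) \left(- \frac{503}{56}\right)\right)\right) + 8 = \left(3273 + \left(62 - \frac{3521}{2}\right)\right) + 8 = \left(3273 - \frac{3397}{2}\right) + 8 = \frac{3149}{2} + 8 = \frac{3165}{2}$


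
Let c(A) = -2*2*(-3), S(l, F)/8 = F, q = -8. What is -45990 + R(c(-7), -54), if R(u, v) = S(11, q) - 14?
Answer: -46068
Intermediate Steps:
S(l, F) = 8*F
c(A) = 12 (c(A) = -4*(-3) = 12)
R(u, v) = -78 (R(u, v) = 8*(-8) - 14 = -64 - 14 = -78)
-45990 + R(c(-7), -54) = -45990 - 78 = -46068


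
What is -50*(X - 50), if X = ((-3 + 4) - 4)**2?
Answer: 2050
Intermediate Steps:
X = 9 (X = (1 - 4)**2 = (-3)**2 = 9)
-50*(X - 50) = -50*(9 - 50) = -50*(-41) = 2050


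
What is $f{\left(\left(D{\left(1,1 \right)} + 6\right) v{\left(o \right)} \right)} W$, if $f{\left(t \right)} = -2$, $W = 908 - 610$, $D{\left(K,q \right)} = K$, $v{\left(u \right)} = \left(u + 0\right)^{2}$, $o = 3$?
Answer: $-596$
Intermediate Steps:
$v{\left(u \right)} = u^{2}$
$W = 298$
$f{\left(\left(D{\left(1,1 \right)} + 6\right) v{\left(o \right)} \right)} W = \left(-2\right) 298 = -596$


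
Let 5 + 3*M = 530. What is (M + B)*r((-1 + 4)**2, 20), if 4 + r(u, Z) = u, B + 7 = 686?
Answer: 4270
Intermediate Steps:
B = 679 (B = -7 + 686 = 679)
M = 175 (M = -5/3 + (1/3)*530 = -5/3 + 530/3 = 175)
r(u, Z) = -4 + u
(M + B)*r((-1 + 4)**2, 20) = (175 + 679)*(-4 + (-1 + 4)**2) = 854*(-4 + 3**2) = 854*(-4 + 9) = 854*5 = 4270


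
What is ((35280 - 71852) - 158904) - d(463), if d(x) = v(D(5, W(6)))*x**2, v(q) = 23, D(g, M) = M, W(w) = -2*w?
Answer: -5125963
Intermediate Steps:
d(x) = 23*x**2
((35280 - 71852) - 158904) - d(463) = ((35280 - 71852) - 158904) - 23*463**2 = (-36572 - 158904) - 23*214369 = -195476 - 1*4930487 = -195476 - 4930487 = -5125963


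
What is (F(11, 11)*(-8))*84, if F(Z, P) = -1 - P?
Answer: 8064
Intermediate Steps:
(F(11, 11)*(-8))*84 = ((-1 - 1*11)*(-8))*84 = ((-1 - 11)*(-8))*84 = -12*(-8)*84 = 96*84 = 8064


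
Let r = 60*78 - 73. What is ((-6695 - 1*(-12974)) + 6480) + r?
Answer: 17366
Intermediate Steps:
r = 4607 (r = 4680 - 73 = 4607)
((-6695 - 1*(-12974)) + 6480) + r = ((-6695 - 1*(-12974)) + 6480) + 4607 = ((-6695 + 12974) + 6480) + 4607 = (6279 + 6480) + 4607 = 12759 + 4607 = 17366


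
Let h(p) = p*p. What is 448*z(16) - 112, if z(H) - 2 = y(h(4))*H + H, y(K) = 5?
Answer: 43792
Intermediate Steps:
h(p) = p²
z(H) = 2 + 6*H (z(H) = 2 + (5*H + H) = 2 + 6*H)
448*z(16) - 112 = 448*(2 + 6*16) - 112 = 448*(2 + 96) - 112 = 448*98 - 112 = 43904 - 112 = 43792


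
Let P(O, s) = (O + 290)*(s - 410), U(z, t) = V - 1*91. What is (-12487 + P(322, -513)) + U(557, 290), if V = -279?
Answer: -577733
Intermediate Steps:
U(z, t) = -370 (U(z, t) = -279 - 1*91 = -279 - 91 = -370)
P(O, s) = (-410 + s)*(290 + O) (P(O, s) = (290 + O)*(-410 + s) = (-410 + s)*(290 + O))
(-12487 + P(322, -513)) + U(557, 290) = (-12487 + (-118900 - 410*322 + 290*(-513) + 322*(-513))) - 370 = (-12487 + (-118900 - 132020 - 148770 - 165186)) - 370 = (-12487 - 564876) - 370 = -577363 - 370 = -577733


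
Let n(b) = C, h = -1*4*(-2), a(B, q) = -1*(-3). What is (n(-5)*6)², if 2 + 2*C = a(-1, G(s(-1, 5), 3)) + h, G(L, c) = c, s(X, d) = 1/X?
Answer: 729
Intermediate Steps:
a(B, q) = 3
h = 8 (h = -4*(-2) = 8)
C = 9/2 (C = -1 + (3 + 8)/2 = -1 + (½)*11 = -1 + 11/2 = 9/2 ≈ 4.5000)
n(b) = 9/2
(n(-5)*6)² = ((9/2)*6)² = 27² = 729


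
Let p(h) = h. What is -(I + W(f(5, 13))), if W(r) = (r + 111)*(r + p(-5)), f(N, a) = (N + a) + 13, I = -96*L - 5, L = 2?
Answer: -3495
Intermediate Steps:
I = -197 (I = -96*2 - 5 = -192 - 5 = -197)
f(N, a) = 13 + N + a
W(r) = (-5 + r)*(111 + r) (W(r) = (r + 111)*(r - 5) = (111 + r)*(-5 + r) = (-5 + r)*(111 + r))
-(I + W(f(5, 13))) = -(-197 + (-555 + (13 + 5 + 13)² + 106*(13 + 5 + 13))) = -(-197 + (-555 + 31² + 106*31)) = -(-197 + (-555 + 961 + 3286)) = -(-197 + 3692) = -1*3495 = -3495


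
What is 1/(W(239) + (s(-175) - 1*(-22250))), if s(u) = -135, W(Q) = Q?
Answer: 1/22354 ≈ 4.4735e-5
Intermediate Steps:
1/(W(239) + (s(-175) - 1*(-22250))) = 1/(239 + (-135 - 1*(-22250))) = 1/(239 + (-135 + 22250)) = 1/(239 + 22115) = 1/22354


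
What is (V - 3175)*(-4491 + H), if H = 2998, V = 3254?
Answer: -117947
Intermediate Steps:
(V - 3175)*(-4491 + H) = (3254 - 3175)*(-4491 + 2998) = 79*(-1493) = -117947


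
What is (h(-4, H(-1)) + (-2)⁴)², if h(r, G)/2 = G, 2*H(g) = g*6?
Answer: 100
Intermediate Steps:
H(g) = 3*g (H(g) = (g*6)/2 = (6*g)/2 = 3*g)
h(r, G) = 2*G
(h(-4, H(-1)) + (-2)⁴)² = (2*(3*(-1)) + (-2)⁴)² = (2*(-3) + 16)² = (-6 + 16)² = 10² = 100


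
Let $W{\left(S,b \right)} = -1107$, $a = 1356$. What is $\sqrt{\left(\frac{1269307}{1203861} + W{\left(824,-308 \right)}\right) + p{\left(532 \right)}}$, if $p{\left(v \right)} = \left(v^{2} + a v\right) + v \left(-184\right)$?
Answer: $\frac{2 \sqrt{328052814656270367}}{1203861} \approx 951.54$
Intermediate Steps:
$p{\left(v \right)} = v^{2} + 1172 v$ ($p{\left(v \right)} = \left(v^{2} + 1356 v\right) + v \left(-184\right) = \left(v^{2} + 1356 v\right) - 184 v = v^{2} + 1172 v$)
$\sqrt{\left(\frac{1269307}{1203861} + W{\left(824,-308 \right)}\right) + p{\left(532 \right)}} = \sqrt{\left(\frac{1269307}{1203861} - 1107\right) + 532 \left(1172 + 532\right)} = \sqrt{\left(1269307 \cdot \frac{1}{1203861} - 1107\right) + 532 \cdot 1704} = \sqrt{\left(\frac{1269307}{1203861} - 1107\right) + 906528} = \sqrt{- \frac{1331404820}{1203861} + 906528} = \sqrt{\frac{1090002299788}{1203861}} = \frac{2 \sqrt{328052814656270367}}{1203861}$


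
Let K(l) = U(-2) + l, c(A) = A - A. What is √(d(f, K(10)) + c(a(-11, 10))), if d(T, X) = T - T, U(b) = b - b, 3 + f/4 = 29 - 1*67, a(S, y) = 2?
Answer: 0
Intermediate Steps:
f = -164 (f = -12 + 4*(29 - 1*67) = -12 + 4*(29 - 67) = -12 + 4*(-38) = -12 - 152 = -164)
U(b) = 0
c(A) = 0
K(l) = l (K(l) = 0 + l = l)
d(T, X) = 0
√(d(f, K(10)) + c(a(-11, 10))) = √(0 + 0) = √0 = 0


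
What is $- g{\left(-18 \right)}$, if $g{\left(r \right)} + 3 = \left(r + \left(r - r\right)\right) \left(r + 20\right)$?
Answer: $39$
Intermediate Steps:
$g{\left(r \right)} = -3 + r \left(20 + r\right)$ ($g{\left(r \right)} = -3 + \left(r + \left(r - r\right)\right) \left(r + 20\right) = -3 + \left(r + 0\right) \left(20 + r\right) = -3 + r \left(20 + r\right)$)
$- g{\left(-18 \right)} = - (-3 + \left(-18\right)^{2} + 20 \left(-18\right)) = - (-3 + 324 - 360) = \left(-1\right) \left(-39\right) = 39$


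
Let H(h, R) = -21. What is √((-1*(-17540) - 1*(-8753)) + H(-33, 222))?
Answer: 4*√1642 ≈ 162.09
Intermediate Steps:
√((-1*(-17540) - 1*(-8753)) + H(-33, 222)) = √((-1*(-17540) - 1*(-8753)) - 21) = √((17540 + 8753) - 21) = √(26293 - 21) = √26272 = 4*√1642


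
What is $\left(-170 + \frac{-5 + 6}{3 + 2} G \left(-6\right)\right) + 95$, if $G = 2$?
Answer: $- \frac{387}{5} \approx -77.4$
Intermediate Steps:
$\left(-170 + \frac{-5 + 6}{3 + 2} G \left(-6\right)\right) + 95 = \left(-170 + \frac{-5 + 6}{3 + 2} \cdot 2 \left(-6\right)\right) + 95 = \left(-170 + 1 \cdot \frac{1}{5} \cdot 2 \left(-6\right)\right) + 95 = \left(-170 + \frac{1}{5} \cdot 2 \left(-6\right)\right) + 95 = \left(-170 + \frac{2}{5} \left(-6\right)\right) + 95 = \left(-170 - \frac{12}{5}\right) + 95 = - \frac{862}{5} + 95 = - \frac{387}{5}$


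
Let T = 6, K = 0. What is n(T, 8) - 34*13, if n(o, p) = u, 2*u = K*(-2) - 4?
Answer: -444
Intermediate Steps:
u = -2 (u = (0*(-2) - 4)/2 = (0 - 4)/2 = (½)*(-4) = -2)
n(o, p) = -2
n(T, 8) - 34*13 = -2 - 34*13 = -2 - 442 = -444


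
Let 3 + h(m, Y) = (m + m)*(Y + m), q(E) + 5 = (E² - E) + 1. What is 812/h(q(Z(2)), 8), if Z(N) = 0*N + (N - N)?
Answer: -116/5 ≈ -23.200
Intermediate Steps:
Z(N) = 0 (Z(N) = 0 + 0 = 0)
q(E) = -4 + E² - E (q(E) = -5 + ((E² - E) + 1) = -5 + (1 + E² - E) = -4 + E² - E)
h(m, Y) = -3 + 2*m*(Y + m) (h(m, Y) = -3 + (m + m)*(Y + m) = -3 + (2*m)*(Y + m) = -3 + 2*m*(Y + m))
812/h(q(Z(2)), 8) = 812/(-3 + 2*(-4 + 0² - 1*0)² + 2*8*(-4 + 0² - 1*0)) = 812/(-3 + 2*(-4 + 0 + 0)² + 2*8*(-4 + 0 + 0)) = 812/(-3 + 2*(-4)² + 2*8*(-4)) = 812/(-3 + 2*16 - 64) = 812/(-3 + 32 - 64) = 812/(-35) = 812*(-1/35) = -116/5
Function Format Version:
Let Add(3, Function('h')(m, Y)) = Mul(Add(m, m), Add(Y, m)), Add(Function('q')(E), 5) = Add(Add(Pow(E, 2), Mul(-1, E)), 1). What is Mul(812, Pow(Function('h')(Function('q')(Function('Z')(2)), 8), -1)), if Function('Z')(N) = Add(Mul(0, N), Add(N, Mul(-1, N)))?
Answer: Rational(-116, 5) ≈ -23.200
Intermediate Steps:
Function('Z')(N) = 0 (Function('Z')(N) = Add(0, 0) = 0)
Function('q')(E) = Add(-4, Pow(E, 2), Mul(-1, E)) (Function('q')(E) = Add(-5, Add(Add(Pow(E, 2), Mul(-1, E)), 1)) = Add(-5, Add(1, Pow(E, 2), Mul(-1, E))) = Add(-4, Pow(E, 2), Mul(-1, E)))
Function('h')(m, Y) = Add(-3, Mul(2, m, Add(Y, m))) (Function('h')(m, Y) = Add(-3, Mul(Add(m, m), Add(Y, m))) = Add(-3, Mul(Mul(2, m), Add(Y, m))) = Add(-3, Mul(2, m, Add(Y, m))))
Mul(812, Pow(Function('h')(Function('q')(Function('Z')(2)), 8), -1)) = Mul(812, Pow(Add(-3, Mul(2, Pow(Add(-4, Pow(0, 2), Mul(-1, 0)), 2)), Mul(2, 8, Add(-4, Pow(0, 2), Mul(-1, 0)))), -1)) = Mul(812, Pow(Add(-3, Mul(2, Pow(Add(-4, 0, 0), 2)), Mul(2, 8, Add(-4, 0, 0))), -1)) = Mul(812, Pow(Add(-3, Mul(2, Pow(-4, 2)), Mul(2, 8, -4)), -1)) = Mul(812, Pow(Add(-3, Mul(2, 16), -64), -1)) = Mul(812, Pow(Add(-3, 32, -64), -1)) = Mul(812, Pow(-35, -1)) = Mul(812, Rational(-1, 35)) = Rational(-116, 5)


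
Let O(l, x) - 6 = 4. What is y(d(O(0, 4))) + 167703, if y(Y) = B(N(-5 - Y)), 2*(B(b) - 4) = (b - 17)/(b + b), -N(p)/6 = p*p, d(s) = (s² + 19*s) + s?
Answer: 374423206367/2232600 ≈ 1.6771e+5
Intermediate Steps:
O(l, x) = 10 (O(l, x) = 6 + 4 = 10)
d(s) = s² + 20*s
N(p) = -6*p² (N(p) = -6*p*p = -6*p²)
B(b) = 4 + (-17 + b)/(4*b) (B(b) = 4 + ((b - 17)/(b + b))/2 = 4 + ((-17 + b)/((2*b)))/2 = 4 + ((-17 + b)*(1/(2*b)))/2 = 4 + ((-17 + b)/(2*b))/2 = 4 + (-17 + b)/(4*b))
y(Y) = -17*(-1 - 6*(-5 - Y)²)/(24*(-5 - Y)²) (y(Y) = 17*(-1 - 6*(-5 - Y)²)/(4*((-6*(-5 - Y)²))) = 17*(-1/(6*(-5 - Y)²))*(-1 - 6*(-5 - Y)²)/4 = -17*(-1 - 6*(-5 - Y)²)/(24*(-5 - Y)²))
y(d(O(0, 4))) + 167703 = (17/4 + 17/(24*(5 + 10*(20 + 10))²)) + 167703 = (17/4 + 17/(24*(5 + 10*30)²)) + 167703 = (17/4 + 17/(24*(5 + 300)²)) + 167703 = (17/4 + (17/24)/305²) + 167703 = (17/4 + (17/24)*(1/93025)) + 167703 = (17/4 + 17/2232600) + 167703 = 9488567/2232600 + 167703 = 374423206367/2232600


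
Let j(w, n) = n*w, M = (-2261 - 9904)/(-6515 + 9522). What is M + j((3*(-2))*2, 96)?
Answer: -3476229/3007 ≈ -1156.0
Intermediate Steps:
M = -12165/3007 ≈ -4.0456
M + j((3*(-2))*2, 96) = -12165/3007 + 96*((3*(-2))*2) = -12165/3007 + 96*(-6*2) = -12165/3007 + 96*(-12) = -12165/3007 - 1152 = -3476229/3007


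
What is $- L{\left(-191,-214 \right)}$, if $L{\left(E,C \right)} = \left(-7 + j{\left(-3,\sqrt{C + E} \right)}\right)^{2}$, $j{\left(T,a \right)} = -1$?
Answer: $-64$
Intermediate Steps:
$L{\left(E,C \right)} = 64$ ($L{\left(E,C \right)} = \left(-7 - 1\right)^{2} = \left(-8\right)^{2} = 64$)
$- L{\left(-191,-214 \right)} = \left(-1\right) 64 = -64$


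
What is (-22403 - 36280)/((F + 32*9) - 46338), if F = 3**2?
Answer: 19561/15347 ≈ 1.2746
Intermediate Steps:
F = 9
(-22403 - 36280)/((F + 32*9) - 46338) = (-22403 - 36280)/((9 + 32*9) - 46338) = -58683/((9 + 288) - 46338) = -58683/(297 - 46338) = -58683/(-46041) = -58683*(-1/46041) = 19561/15347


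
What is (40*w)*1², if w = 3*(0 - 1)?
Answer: -120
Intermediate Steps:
w = -3 (w = 3*(-1) = -3)
(40*w)*1² = (40*(-3))*1² = -120*1 = -120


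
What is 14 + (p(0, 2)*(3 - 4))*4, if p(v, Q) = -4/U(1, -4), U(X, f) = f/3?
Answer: 2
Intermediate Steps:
U(X, f) = f/3 (U(X, f) = f*(1/3) = f/3)
p(v, Q) = 3 (p(v, Q) = -4/((1/3)*(-4)) = -4/(-4/3) = -4*(-3/4) = 3)
14 + (p(0, 2)*(3 - 4))*4 = 14 + (3*(3 - 4))*4 = 14 + (3*(-1))*4 = 14 - 3*4 = 14 - 12 = 2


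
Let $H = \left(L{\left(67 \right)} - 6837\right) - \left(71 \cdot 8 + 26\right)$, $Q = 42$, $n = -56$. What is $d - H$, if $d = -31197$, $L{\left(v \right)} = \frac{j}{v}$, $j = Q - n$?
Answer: $- \frac{1592420}{67} \approx -23767.0$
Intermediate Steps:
$j = 98$ ($j = 42 - -56 = 42 + 56 = 98$)
$L{\left(v \right)} = \frac{98}{v}$
$H = - \frac{497779}{67}$ ($H = \left(\frac{98}{67} - 6837\right) - \left(71 \cdot 8 + 26\right) = \left(98 \cdot \frac{1}{67} - 6837\right) - \left(568 + 26\right) = \left(\frac{98}{67} - 6837\right) - 594 = - \frac{457981}{67} - 594 = - \frac{497779}{67} \approx -7429.5$)
$d - H = -31197 - - \frac{497779}{67} = -31197 + \frac{497779}{67} = - \frac{1592420}{67}$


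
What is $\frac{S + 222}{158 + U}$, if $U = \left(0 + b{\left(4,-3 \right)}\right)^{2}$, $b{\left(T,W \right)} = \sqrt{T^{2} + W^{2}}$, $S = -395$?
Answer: $- \frac{173}{183} \approx -0.94536$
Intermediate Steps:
$U = 25$ ($U = \left(0 + \sqrt{4^{2} + \left(-3\right)^{2}}\right)^{2} = \left(0 + \sqrt{16 + 9}\right)^{2} = \left(0 + \sqrt{25}\right)^{2} = \left(0 + 5\right)^{2} = 5^{2} = 25$)
$\frac{S + 222}{158 + U} = \frac{-395 + 222}{158 + 25} = - \frac{173}{183}$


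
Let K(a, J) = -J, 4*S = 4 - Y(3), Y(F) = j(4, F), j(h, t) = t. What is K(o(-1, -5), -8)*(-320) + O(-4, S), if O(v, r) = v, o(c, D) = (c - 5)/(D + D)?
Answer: -2564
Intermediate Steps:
Y(F) = F
o(c, D) = (-5 + c)/(2*D) (o(c, D) = (-5 + c)/((2*D)) = (-5 + c)*(1/(2*D)) = (-5 + c)/(2*D))
S = ¼ (S = (4 - 1*3)/4 = (4 - 3)/4 = (¼)*1 = ¼ ≈ 0.25000)
K(o(-1, -5), -8)*(-320) + O(-4, S) = -1*(-8)*(-320) - 4 = 8*(-320) - 4 = -2560 - 4 = -2564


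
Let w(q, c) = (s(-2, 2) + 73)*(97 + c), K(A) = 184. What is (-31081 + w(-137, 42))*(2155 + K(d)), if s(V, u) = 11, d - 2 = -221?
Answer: -45388295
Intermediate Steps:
d = -219 (d = 2 - 221 = -219)
w(q, c) = 8148 + 84*c (w(q, c) = (11 + 73)*(97 + c) = 84*(97 + c) = 8148 + 84*c)
(-31081 + w(-137, 42))*(2155 + K(d)) = (-31081 + (8148 + 84*42))*(2155 + 184) = (-31081 + (8148 + 3528))*2339 = (-31081 + 11676)*2339 = -19405*2339 = -45388295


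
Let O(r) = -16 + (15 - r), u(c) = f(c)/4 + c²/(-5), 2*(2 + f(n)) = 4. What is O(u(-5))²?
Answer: 16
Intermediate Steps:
f(n) = 0 (f(n) = -2 + (½)*4 = -2 + 2 = 0)
u(c) = -c²/5 (u(c) = 0/4 + c²/(-5) = 0*(¼) + c²*(-⅕) = 0 - c²/5 = -c²/5)
O(r) = -1 - r
O(u(-5))² = (-1 - (-1)*(-5)²/5)² = (-1 - (-1)*25/5)² = (-1 - 1*(-5))² = (-1 + 5)² = 4² = 16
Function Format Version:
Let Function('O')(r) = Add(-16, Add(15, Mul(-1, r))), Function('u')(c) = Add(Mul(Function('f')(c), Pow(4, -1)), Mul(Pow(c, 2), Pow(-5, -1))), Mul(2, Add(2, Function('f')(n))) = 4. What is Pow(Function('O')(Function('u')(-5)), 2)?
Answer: 16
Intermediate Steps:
Function('f')(n) = 0 (Function('f')(n) = Add(-2, Mul(Rational(1, 2), 4)) = Add(-2, 2) = 0)
Function('u')(c) = Mul(Rational(-1, 5), Pow(c, 2)) (Function('u')(c) = Add(Mul(0, Pow(4, -1)), Mul(Pow(c, 2), Pow(-5, -1))) = Add(Mul(0, Rational(1, 4)), Mul(Pow(c, 2), Rational(-1, 5))) = Add(0, Mul(Rational(-1, 5), Pow(c, 2))) = Mul(Rational(-1, 5), Pow(c, 2)))
Function('O')(r) = Add(-1, Mul(-1, r))
Pow(Function('O')(Function('u')(-5)), 2) = Pow(Add(-1, Mul(-1, Mul(Rational(-1, 5), Pow(-5, 2)))), 2) = Pow(Add(-1, Mul(-1, Mul(Rational(-1, 5), 25))), 2) = Pow(Add(-1, Mul(-1, -5)), 2) = Pow(Add(-1, 5), 2) = Pow(4, 2) = 16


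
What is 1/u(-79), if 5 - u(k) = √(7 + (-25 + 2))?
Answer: 5/41 + 4*I/41 ≈ 0.12195 + 0.097561*I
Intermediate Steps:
u(k) = 5 - 4*I (u(k) = 5 - √(7 + (-25 + 2)) = 5 - √(7 - 23) = 5 - √(-16) = 5 - 4*I)
1/u(-79) = 1/(5 - 4*I) = (5 + 4*I)/41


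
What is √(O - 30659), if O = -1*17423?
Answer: I*√48082 ≈ 219.28*I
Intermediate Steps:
O = -17423
√(O - 30659) = √(-17423 - 30659) = √(-48082) = I*√48082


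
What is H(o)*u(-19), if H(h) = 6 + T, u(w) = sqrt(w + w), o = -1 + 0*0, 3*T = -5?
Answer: 13*I*sqrt(38)/3 ≈ 26.712*I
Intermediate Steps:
T = -5/3 (T = (1/3)*(-5) = -5/3 ≈ -1.6667)
o = -1 (o = -1 + 0 = -1)
u(w) = sqrt(2)*sqrt(w) (u(w) = sqrt(2*w) = sqrt(2)*sqrt(w))
H(h) = 13/3 (H(h) = 6 - 5/3 = 13/3)
H(o)*u(-19) = 13*(sqrt(2)*sqrt(-19))/3 = 13*(sqrt(2)*(I*sqrt(19)))/3 = 13*(I*sqrt(38))/3 = 13*I*sqrt(38)/3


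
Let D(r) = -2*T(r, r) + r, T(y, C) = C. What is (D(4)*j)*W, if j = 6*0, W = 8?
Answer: 0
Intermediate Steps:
D(r) = -r (D(r) = -2*r + r = -r)
j = 0
(D(4)*j)*W = (-1*4*0)*8 = -4*0*8 = 0*8 = 0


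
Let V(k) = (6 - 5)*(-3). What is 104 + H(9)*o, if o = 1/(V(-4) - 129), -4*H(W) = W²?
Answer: 18331/176 ≈ 104.15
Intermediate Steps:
V(k) = -3 (V(k) = 1*(-3) = -3)
H(W) = -W²/4
o = -1/132 (o = 1/(-3 - 129) = 1/(-132) = -1/132 ≈ -0.0075758)
104 + H(9)*o = 104 - ¼*9²*(-1/132) = 104 - ¼*81*(-1/132) = 104 - 81/4*(-1/132) = 104 + 27/176 = 18331/176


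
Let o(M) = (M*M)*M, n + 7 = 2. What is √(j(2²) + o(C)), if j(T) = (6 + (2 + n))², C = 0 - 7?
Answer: I*√334 ≈ 18.276*I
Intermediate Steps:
n = -5 (n = -7 + 2 = -5)
C = -7
j(T) = 9 (j(T) = (6 + (2 - 5))² = (6 - 3)² = 3² = 9)
o(M) = M³ (o(M) = M²*M = M³)
√(j(2²) + o(C)) = √(9 + (-7)³) = √(9 - 343) = √(-334) = I*√334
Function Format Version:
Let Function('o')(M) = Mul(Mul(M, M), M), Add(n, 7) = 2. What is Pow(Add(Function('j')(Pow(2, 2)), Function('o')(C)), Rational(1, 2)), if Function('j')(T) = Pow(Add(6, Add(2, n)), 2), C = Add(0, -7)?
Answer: Mul(I, Pow(334, Rational(1, 2))) ≈ Mul(18.276, I)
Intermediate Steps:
n = -5 (n = Add(-7, 2) = -5)
C = -7
Function('j')(T) = 9 (Function('j')(T) = Pow(Add(6, Add(2, -5)), 2) = Pow(Add(6, -3), 2) = Pow(3, 2) = 9)
Function('o')(M) = Pow(M, 3) (Function('o')(M) = Mul(Pow(M, 2), M) = Pow(M, 3))
Pow(Add(Function('j')(Pow(2, 2)), Function('o')(C)), Rational(1, 2)) = Pow(Add(9, Pow(-7, 3)), Rational(1, 2)) = Pow(Add(9, -343), Rational(1, 2)) = Pow(-334, Rational(1, 2)) = Mul(I, Pow(334, Rational(1, 2)))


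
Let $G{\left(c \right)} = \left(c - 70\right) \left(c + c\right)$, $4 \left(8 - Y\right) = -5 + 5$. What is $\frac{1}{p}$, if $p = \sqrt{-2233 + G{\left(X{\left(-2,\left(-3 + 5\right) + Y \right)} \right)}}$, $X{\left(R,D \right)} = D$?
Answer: $- \frac{i \sqrt{3433}}{3433} \approx - 0.017067 i$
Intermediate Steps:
$Y = 8$ ($Y = 8 - \frac{-5 + 5}{4} = 8 - 0 = 8 + 0 = 8$)
$G{\left(c \right)} = 2 c \left(-70 + c\right)$ ($G{\left(c \right)} = \left(-70 + c\right) 2 c = 2 c \left(-70 + c\right)$)
$p = i \sqrt{3433}$ ($p = \sqrt{-2233 + 2 \left(\left(-3 + 5\right) + 8\right) \left(-70 + \left(\left(-3 + 5\right) + 8\right)\right)} = \sqrt{-2233 + 2 \left(2 + 8\right) \left(-70 + \left(2 + 8\right)\right)} = \sqrt{-2233 + 2 \cdot 10 \left(-70 + 10\right)} = \sqrt{-2233 + 2 \cdot 10 \left(-60\right)} = \sqrt{-2233 - 1200} = \sqrt{-3433} = i \sqrt{3433} \approx 58.592 i$)
$\frac{1}{p} = \frac{1}{i \sqrt{3433}} = - \frac{i \sqrt{3433}}{3433}$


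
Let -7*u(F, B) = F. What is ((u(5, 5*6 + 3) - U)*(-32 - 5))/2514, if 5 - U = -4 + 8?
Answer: 74/2933 ≈ 0.025230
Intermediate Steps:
u(F, B) = -F/7
U = 1 (U = 5 - (-4 + 8) = 5 - 1*4 = 5 - 4 = 1)
((u(5, 5*6 + 3) - U)*(-32 - 5))/2514 = ((-⅐*5 - 1*1)*(-32 - 5))/2514 = ((-5/7 - 1)*(-37))*(1/2514) = -12/7*(-37)*(1/2514) = (444/7)*(1/2514) = 74/2933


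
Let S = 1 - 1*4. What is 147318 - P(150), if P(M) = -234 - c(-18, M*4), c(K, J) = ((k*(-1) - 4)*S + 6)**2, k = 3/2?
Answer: 592233/4 ≈ 1.4806e+5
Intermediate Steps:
S = -3 (S = 1 - 4 = -3)
k = 3/2 (k = 3*(1/2) = 3/2 ≈ 1.5000)
c(K, J) = 2025/4 (c(K, J) = (((3/2)*(-1) - 4)*(-3) + 6)**2 = ((-3/2 - 4)*(-3) + 6)**2 = (-11/2*(-3) + 6)**2 = (33/2 + 6)**2 = (45/2)**2 = 2025/4)
P(M) = -2961/4 (P(M) = -234 - 1*2025/4 = -234 - 2025/4 = -2961/4)
147318 - P(150) = 147318 - 1*(-2961/4) = 147318 + 2961/4 = 592233/4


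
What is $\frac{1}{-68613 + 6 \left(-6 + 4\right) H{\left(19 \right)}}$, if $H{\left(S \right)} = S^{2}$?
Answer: $- \frac{1}{72945} \approx -1.3709 \cdot 10^{-5}$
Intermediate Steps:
$\frac{1}{-68613 + 6 \left(-6 + 4\right) H{\left(19 \right)}} = \frac{1}{-68613 + 6 \left(-6 + 4\right) 19^{2}} = \frac{1}{-68613 + 6 \left(-2\right) 361} = \frac{1}{-68613 - 4332} = \frac{1}{-72945} = - \frac{1}{72945}$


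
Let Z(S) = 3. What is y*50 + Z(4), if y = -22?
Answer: -1097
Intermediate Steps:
y*50 + Z(4) = -22*50 + 3 = -1100 + 3 = -1097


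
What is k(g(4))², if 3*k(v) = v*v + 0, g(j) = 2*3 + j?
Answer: 10000/9 ≈ 1111.1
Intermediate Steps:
g(j) = 6 + j
k(v) = v²/3 (k(v) = (v*v + 0)/3 = (v² + 0)/3 = v²/3)
k(g(4))² = ((6 + 4)²/3)² = ((⅓)*10²)² = ((⅓)*100)² = (100/3)² = 10000/9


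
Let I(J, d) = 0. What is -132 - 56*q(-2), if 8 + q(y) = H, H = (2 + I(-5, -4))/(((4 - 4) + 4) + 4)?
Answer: 302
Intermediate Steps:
H = 1/4 (H = (2 + 0)/(((4 - 4) + 4) + 4) = 2/((0 + 4) + 4) = 2/(4 + 4) = 2/8 = 2*(1/8) = 1/4 ≈ 0.25000)
q(y) = -31/4 (q(y) = -8 + 1/4 = -31/4)
-132 - 56*q(-2) = -132 - 56*(-31/4) = -132 + 434 = 302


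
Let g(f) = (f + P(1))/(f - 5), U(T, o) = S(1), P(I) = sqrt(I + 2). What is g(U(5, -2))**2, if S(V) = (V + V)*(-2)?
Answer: (4 - sqrt(3))**2/81 ≈ 0.063501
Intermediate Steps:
S(V) = -4*V (S(V) = (2*V)*(-2) = -4*V)
P(I) = sqrt(2 + I)
U(T, o) = -4 (U(T, o) = -4*1 = -4)
g(f) = (f + sqrt(3))/(-5 + f) (g(f) = (f + sqrt(2 + 1))/(f - 5) = (f + sqrt(3))/(-5 + f))
g(U(5, -2))**2 = ((-4 + sqrt(3))/(-5 - 4))**2 = ((-4 + sqrt(3))/(-9))**2 = (-(-4 + sqrt(3))/9)**2 = (4/9 - sqrt(3)/9)**2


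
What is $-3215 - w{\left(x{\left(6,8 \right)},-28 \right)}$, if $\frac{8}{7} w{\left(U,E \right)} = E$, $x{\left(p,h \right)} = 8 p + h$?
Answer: $- \frac{6381}{2} \approx -3190.5$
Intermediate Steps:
$x{\left(p,h \right)} = h + 8 p$
$w{\left(U,E \right)} = \frac{7 E}{8}$
$-3215 - w{\left(x{\left(6,8 \right)},-28 \right)} = -3215 - \frac{7}{8} \left(-28\right) = -3215 - - \frac{49}{2} = -3215 + \frac{49}{2} = - \frac{6381}{2}$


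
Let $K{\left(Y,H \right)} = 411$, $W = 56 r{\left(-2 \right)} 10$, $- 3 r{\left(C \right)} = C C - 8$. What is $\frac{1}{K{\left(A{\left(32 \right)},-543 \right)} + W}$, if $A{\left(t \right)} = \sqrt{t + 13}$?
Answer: $\frac{3}{3473} \approx 0.00086381$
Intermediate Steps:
$r{\left(C \right)} = \frac{8}{3} - \frac{C^{2}}{3}$ ($r{\left(C \right)} = - \frac{C C - 8}{3} = - \frac{C^{2} - 8}{3} = - \frac{-8 + C^{2}}{3} = \frac{8}{3} - \frac{C^{2}}{3}$)
$A{\left(t \right)} = \sqrt{13 + t}$
$W = \frac{2240}{3}$ ($W = 56 \left(\frac{8}{3} - \frac{\left(-2\right)^{2}}{3}\right) 10 = 56 \left(\frac{8}{3} - \frac{4}{3}\right) 10 = 56 \cdot \frac{4}{3} \cdot 10 = \frac{224}{3} \cdot 10 = \frac{2240}{3} \approx 746.67$)
$\frac{1}{K{\left(A{\left(32 \right)},-543 \right)} + W} = \frac{1}{411 + \frac{2240}{3}} = \frac{1}{\frac{3473}{3}} = \frac{3}{3473}$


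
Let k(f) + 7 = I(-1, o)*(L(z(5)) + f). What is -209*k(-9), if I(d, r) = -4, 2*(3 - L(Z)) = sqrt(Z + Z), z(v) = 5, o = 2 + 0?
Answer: -3553 - 418*sqrt(10) ≈ -4874.8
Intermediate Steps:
o = 2
L(Z) = 3 - sqrt(2)*sqrt(Z)/2 (L(Z) = 3 - sqrt(Z + Z)/2 = 3 - sqrt(2)*sqrt(Z)/2)
k(f) = -19 - 4*f + 2*sqrt(10) (k(f) = -7 - 4*((3 - sqrt(2)*sqrt(5)/2) + f) = -7 - 4*((3 - sqrt(10)/2) + f) = -7 - 4*(3 + f - sqrt(10)/2) = -7 + (-12 - 4*f + 2*sqrt(10)) = -19 - 4*f + 2*sqrt(10))
-209*k(-9) = -209*(-19 - 4*(-9) + 2*sqrt(10)) = -209*(-19 + 36 + 2*sqrt(10)) = -209*(17 + 2*sqrt(10)) = -3553 - 418*sqrt(10)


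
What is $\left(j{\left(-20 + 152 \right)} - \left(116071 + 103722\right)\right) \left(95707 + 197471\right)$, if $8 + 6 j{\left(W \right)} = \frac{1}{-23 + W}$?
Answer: $- \frac{7023836024459}{109} \approx -6.4439 \cdot 10^{10}$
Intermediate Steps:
$j{\left(W \right)} = - \frac{4}{3} + \frac{1}{6 \left(-23 + W\right)}$
$\left(j{\left(-20 + 152 \right)} - \left(116071 + 103722\right)\right) \left(95707 + 197471\right) = \left(\frac{185 - 8 \left(-20 + 152\right)}{6 \left(-23 + \left(-20 + 152\right)\right)} - \left(116071 + 103722\right)\right) \left(95707 + 197471\right) = \left(\frac{185 - 1056}{6 \left(-23 + 132\right)} - 219793\right) 293178 = \left(\frac{185 - 1056}{6 \cdot 109} - 219793\right) 293178 = \left(\frac{1}{6} \cdot \frac{1}{109} \left(-871\right) - 219793\right) 293178 = \left(- \frac{871}{654} - 219793\right) 293178 = \left(- \frac{143745493}{654}\right) 293178 = - \frac{7023836024459}{109}$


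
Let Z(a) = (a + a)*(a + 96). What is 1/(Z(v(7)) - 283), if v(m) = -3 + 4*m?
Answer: 1/5767 ≈ 0.00017340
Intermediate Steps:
Z(a) = 2*a*(96 + a) (Z(a) = (2*a)*(96 + a) = 2*a*(96 + a))
1/(Z(v(7)) - 283) = 1/(2*(-3 + 4*7)*(96 + (-3 + 4*7)) - 283) = 1/(2*(-3 + 28)*(96 + (-3 + 28)) - 283) = 1/(2*25*(96 + 25) - 283) = 1/(2*25*121 - 283) = 1/(6050 - 283) = 1/5767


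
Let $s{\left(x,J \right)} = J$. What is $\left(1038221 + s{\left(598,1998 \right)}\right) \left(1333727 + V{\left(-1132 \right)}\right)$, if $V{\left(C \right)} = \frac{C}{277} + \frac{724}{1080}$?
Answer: $\frac{103760999371995113}{74790} \approx 1.3874 \cdot 10^{12}$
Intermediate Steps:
$V{\left(C \right)} = \frac{181}{270} + \frac{C}{277}$ ($V{\left(C \right)} = C \frac{1}{277} + 724 \cdot \frac{1}{1080} = \frac{C}{277} + \frac{181}{270} = \frac{181}{270} + \frac{C}{277}$)
$\left(1038221 + s{\left(598,1998 \right)}\right) \left(1333727 + V{\left(-1132 \right)}\right) = \left(1038221 + 1998\right) \left(1333727 + \left(\frac{181}{270} + \frac{1}{277} \left(-1132\right)\right)\right) = 1040219 \left(1333727 + \left(\frac{181}{270} - \frac{1132}{277}\right)\right) = 1040219 \left(1333727 - \frac{255503}{74790}\right) = 1040219 \cdot \frac{99749186827}{74790} = \frac{103760999371995113}{74790}$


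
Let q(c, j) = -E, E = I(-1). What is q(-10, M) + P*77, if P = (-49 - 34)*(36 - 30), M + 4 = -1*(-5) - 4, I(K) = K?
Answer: -38345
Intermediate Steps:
E = -1
M = -3 (M = -4 + (-1*(-5) - 4) = -4 + (5 - 4) = -4 + 1 = -3)
P = -498 (P = -83*6 = -498)
q(c, j) = 1 (q(c, j) = -1*(-1) = 1)
q(-10, M) + P*77 = 1 - 498*77 = 1 - 38346 = -38345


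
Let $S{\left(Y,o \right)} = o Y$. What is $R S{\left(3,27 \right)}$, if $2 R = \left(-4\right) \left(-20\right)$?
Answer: $3240$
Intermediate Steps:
$R = 40$ ($R = \frac{\left(-4\right) \left(-20\right)}{2} = \frac{1}{2} \cdot 80 = 40$)
$S{\left(Y,o \right)} = Y o$
$R S{\left(3,27 \right)} = 40 \cdot 3 \cdot 27 = 40 \cdot 81 = 3240$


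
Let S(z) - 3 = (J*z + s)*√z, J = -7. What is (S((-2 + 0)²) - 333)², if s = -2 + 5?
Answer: 144400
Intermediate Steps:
s = 3
S(z) = 3 + √z*(3 - 7*z) (S(z) = 3 + (-7*z + 3)*√z = 3 + (3 - 7*z)*√z = 3 + √z*(3 - 7*z))
(S((-2 + 0)²) - 333)² = ((3 - 7*((-2 + 0)²)^(3/2) + 3*√((-2 + 0)²)) - 333)² = ((3 - 7*((-2)²)^(3/2) + 3*√((-2)²)) - 333)² = ((3 - 7*4^(3/2) + 3*√4) - 333)² = ((3 - 7*8 + 3*2) - 333)² = ((3 - 56 + 6) - 333)² = (-47 - 333)² = (-380)² = 144400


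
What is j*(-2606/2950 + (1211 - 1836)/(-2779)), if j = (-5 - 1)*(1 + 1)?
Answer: 32389944/4099025 ≈ 7.9019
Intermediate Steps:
j = -12 (j = -6*2 = -12)
j*(-2606/2950 + (1211 - 1836)/(-2779)) = -12*(-2606/2950 + (1211 - 1836)/(-2779)) = -12*(-2606*1/2950 - 625*(-1/2779)) = -12*(-1303/1475 + 625/2779) = -12*(-2699162/4099025) = 32389944/4099025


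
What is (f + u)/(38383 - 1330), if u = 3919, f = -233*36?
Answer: -4469/37053 ≈ -0.12061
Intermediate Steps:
f = -8388
(f + u)/(38383 - 1330) = (-8388 + 3919)/(38383 - 1330) = -4469/37053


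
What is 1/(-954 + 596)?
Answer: -1/358 ≈ -0.0027933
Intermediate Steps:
1/(-954 + 596) = 1/(-358) = -1/358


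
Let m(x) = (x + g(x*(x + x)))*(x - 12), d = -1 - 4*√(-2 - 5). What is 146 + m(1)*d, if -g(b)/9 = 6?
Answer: -437 - 2332*I*√7 ≈ -437.0 - 6169.9*I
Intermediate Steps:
d = -1 - 4*I*√7 ≈ -1.0 - 10.583*I
g(b) = -54 (g(b) = -9*6 = -54)
m(x) = (-54 + x)*(-12 + x) (m(x) = (x - 54)*(x - 12) = (-54 + x)*(-12 + x))
146 + m(1)*d = 146 + (648 + 1² - 66*1)*(-1 - 4*I*√7) = 146 + (648 + 1 - 66)*(-1 - 4*I*√7) = 146 + 583*(-1 - 4*I*√7) = 146 + (-583 - 2332*I*√7) = -437 - 2332*I*√7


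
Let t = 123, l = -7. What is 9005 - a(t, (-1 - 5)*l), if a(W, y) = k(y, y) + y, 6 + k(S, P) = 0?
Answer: 8969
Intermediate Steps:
k(S, P) = -6 (k(S, P) = -6 + 0 = -6)
a(W, y) = -6 + y
9005 - a(t, (-1 - 5)*l) = 9005 - (-6 + (-1 - 5)*(-7)) = 9005 - (-6 - 6*(-7)) = 9005 - (-6 + 42) = 9005 - 1*36 = 9005 - 36 = 8969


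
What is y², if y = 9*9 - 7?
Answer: 5476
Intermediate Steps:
y = 74 (y = 81 - 7 = 74)
y² = 74² = 5476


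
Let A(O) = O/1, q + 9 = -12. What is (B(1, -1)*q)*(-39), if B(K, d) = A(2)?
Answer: 1638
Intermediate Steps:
q = -21 (q = -9 - 12 = -21)
A(O) = O (A(O) = O*1 = O)
B(K, d) = 2
(B(1, -1)*q)*(-39) = (2*(-21))*(-39) = -42*(-39) = 1638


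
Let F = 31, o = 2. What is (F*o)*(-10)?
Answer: -620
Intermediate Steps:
(F*o)*(-10) = (31*2)*(-10) = 62*(-10) = -620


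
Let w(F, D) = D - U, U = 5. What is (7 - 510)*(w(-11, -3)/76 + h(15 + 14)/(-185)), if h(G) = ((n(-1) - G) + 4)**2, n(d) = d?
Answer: 6646642/3515 ≈ 1890.9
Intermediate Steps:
w(F, D) = -5 + D (w(F, D) = D - 1*5 = D - 5 = -5 + D)
h(G) = (3 - G)**2 (h(G) = ((-1 - G) + 4)**2 = (3 - G)**2)
(7 - 510)*(w(-11, -3)/76 + h(15 + 14)/(-185)) = (7 - 510)*((-5 - 3)/76 + (-3 + (15 + 14))**2/(-185)) = -503*(-8*1/76 + (-3 + 29)**2*(-1/185)) = -503*(-2/19 + 26**2*(-1/185)) = -503*(-2/19 + 676*(-1/185)) = -503*(-2/19 - 676/185) = -503*(-13214/3515) = 6646642/3515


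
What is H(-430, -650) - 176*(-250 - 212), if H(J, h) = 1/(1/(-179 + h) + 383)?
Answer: 25817048701/317506 ≈ 81312.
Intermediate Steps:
H(J, h) = 1/(383 + 1/(-179 + h))
H(-430, -650) - 176*(-250 - 212) = (-179 - 650)/(-68556 + 383*(-650)) - 176*(-250 - 212) = -829/(-68556 - 248950) - 176*(-462) = -829/(-317506) - 1*(-81312) = -1/317506*(-829) + 81312 = 829/317506 + 81312 = 25817048701/317506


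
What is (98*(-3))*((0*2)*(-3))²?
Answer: 0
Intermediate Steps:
(98*(-3))*((0*2)*(-3))² = -294*(0*(-3))² = -294*0² = -294*0 = 0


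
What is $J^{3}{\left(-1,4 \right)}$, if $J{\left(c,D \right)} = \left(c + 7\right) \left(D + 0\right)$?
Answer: $13824$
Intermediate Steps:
$J{\left(c,D \right)} = D \left(7 + c\right)$ ($J{\left(c,D \right)} = \left(7 + c\right) D = D \left(7 + c\right)$)
$J^{3}{\left(-1,4 \right)} = \left(4 \left(7 - 1\right)\right)^{3} = \left(4 \cdot 6\right)^{3} = 24^{3} = 13824$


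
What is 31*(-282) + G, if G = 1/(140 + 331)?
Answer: -4117481/471 ≈ -8742.0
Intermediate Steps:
G = 1/471 ≈ 0.0021231
31*(-282) + G = 31*(-282) + 1/471 = -8742 + 1/471 = -4117481/471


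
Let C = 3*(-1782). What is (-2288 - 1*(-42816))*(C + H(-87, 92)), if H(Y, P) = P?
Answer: -212934112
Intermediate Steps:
C = -5346
(-2288 - 1*(-42816))*(C + H(-87, 92)) = (-2288 - 1*(-42816))*(-5346 + 92) = (-2288 + 42816)*(-5254) = 40528*(-5254) = -212934112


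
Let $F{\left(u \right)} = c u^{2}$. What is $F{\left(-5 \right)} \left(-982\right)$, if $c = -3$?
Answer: $73650$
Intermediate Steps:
$F{\left(u \right)} = - 3 u^{2}$
$F{\left(-5 \right)} \left(-982\right) = - 3 \left(-5\right)^{2} \left(-982\right) = \left(-3\right) 25 \left(-982\right) = \left(-75\right) \left(-982\right) = 73650$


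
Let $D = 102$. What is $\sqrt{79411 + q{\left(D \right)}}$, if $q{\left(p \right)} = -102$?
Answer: $\sqrt{79309} \approx 281.62$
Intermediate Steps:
$\sqrt{79411 + q{\left(D \right)}} = \sqrt{79411 - 102} = \sqrt{79309}$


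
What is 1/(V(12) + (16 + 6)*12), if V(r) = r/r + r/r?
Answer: 1/266 ≈ 0.0037594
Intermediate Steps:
V(r) = 2 (V(r) = 1 + 1 = 2)
1/(V(12) + (16 + 6)*12) = 1/(2 + (16 + 6)*12) = 1/(2 + 22*12) = 1/(2 + 264) = 1/266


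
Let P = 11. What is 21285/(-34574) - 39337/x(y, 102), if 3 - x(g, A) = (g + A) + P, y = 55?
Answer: 1356525413/5704710 ≈ 237.79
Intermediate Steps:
x(g, A) = -8 - A - g (x(g, A) = 3 - ((g + A) + 11) = 3 - ((A + g) + 11) = 3 - (11 + A + g) = 3 + (-11 - A - g) = -8 - A - g)
21285/(-34574) - 39337/x(y, 102) = 21285/(-34574) - 39337/(-8 - 1*102 - 1*55) = 21285*(-1/34574) - 39337/(-8 - 102 - 55) = -21285/34574 - 39337/(-165) = -21285/34574 - 39337*(-1/165) = -21285/34574 + 39337/165 = 1356525413/5704710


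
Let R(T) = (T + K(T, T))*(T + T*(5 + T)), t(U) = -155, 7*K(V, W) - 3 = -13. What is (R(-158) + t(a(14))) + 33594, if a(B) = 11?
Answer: -26567783/7 ≈ -3.7954e+6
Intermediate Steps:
K(V, W) = -10/7 (K(V, W) = 3/7 + (⅐)*(-13) = 3/7 - 13/7 = -10/7)
R(T) = (-10/7 + T)*(T + T*(5 + T)) (R(T) = (T - 10/7)*(T + T*(5 + T)) = (-10/7 + T)*(T + T*(5 + T)))
(R(-158) + t(a(14))) + 33594 = ((⅐)*(-158)*(-60 + 7*(-158)² + 32*(-158)) - 155) + 33594 = ((⅐)*(-158)*(-60 + 7*24964 - 5056) - 155) + 33594 = ((⅐)*(-158)*(-60 + 174748 - 5056) - 155) + 33594 = ((⅐)*(-158)*169632 - 155) + 33594 = (-26801856/7 - 155) + 33594 = -26802941/7 + 33594 = -26567783/7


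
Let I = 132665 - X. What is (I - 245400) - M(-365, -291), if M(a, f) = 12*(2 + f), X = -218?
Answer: -109049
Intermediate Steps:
M(a, f) = 24 + 12*f
I = 132883 (I = 132665 - 1*(-218) = 132665 + 218 = 132883)
(I - 245400) - M(-365, -291) = (132883 - 245400) - (24 + 12*(-291)) = -112517 - (24 - 3492) = -112517 - 1*(-3468) = -112517 + 3468 = -109049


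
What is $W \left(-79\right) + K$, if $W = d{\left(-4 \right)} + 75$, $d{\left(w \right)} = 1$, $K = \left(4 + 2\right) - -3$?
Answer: $-5995$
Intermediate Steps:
$K = 9$ ($K = 6 + 3 = 9$)
$W = 76$ ($W = 1 + 75 = 76$)
$W \left(-79\right) + K = 76 \left(-79\right) + 9 = -6004 + 9 = -5995$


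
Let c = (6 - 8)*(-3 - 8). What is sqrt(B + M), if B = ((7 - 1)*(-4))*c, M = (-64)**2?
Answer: 4*sqrt(223) ≈ 59.733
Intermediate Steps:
M = 4096
c = 22 (c = -2*(-11) = 22)
B = -528 (B = ((7 - 1)*(-4))*22 = (6*(-4))*22 = -24*22 = -528)
sqrt(B + M) = sqrt(-528 + 4096) = sqrt(3568) = 4*sqrt(223)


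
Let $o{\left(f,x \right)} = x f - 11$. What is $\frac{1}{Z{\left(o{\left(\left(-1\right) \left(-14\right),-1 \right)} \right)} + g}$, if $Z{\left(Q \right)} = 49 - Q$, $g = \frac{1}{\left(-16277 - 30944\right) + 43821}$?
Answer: $\frac{3400}{251599} \approx 0.013514$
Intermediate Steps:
$o{\left(f,x \right)} = -11 + f x$ ($o{\left(f,x \right)} = f x - 11 = -11 + f x$)
$g = - \frac{1}{3400}$ ($g = \frac{1}{\left(-16277 - 30944\right) + 43821} = \frac{1}{-47221 + 43821} = \frac{1}{-3400} = - \frac{1}{3400} \approx -0.00029412$)
$\frac{1}{Z{\left(o{\left(\left(-1\right) \left(-14\right),-1 \right)} \right)} + g} = \frac{1}{\left(49 - \left(-11 + \left(-1\right) \left(-14\right) \left(-1\right)\right)\right) - \frac{1}{3400}} = \frac{1}{\left(49 - \left(-11 + 14 \left(-1\right)\right)\right) - \frac{1}{3400}} = \frac{1}{\left(49 - \left(-11 - 14\right)\right) - \frac{1}{3400}} = \frac{1}{\left(49 - -25\right) - \frac{1}{3400}} = \frac{1}{\left(49 + 25\right) - \frac{1}{3400}} = \frac{1}{74 - \frac{1}{3400}} = \frac{1}{\frac{251599}{3400}} = \frac{3400}{251599}$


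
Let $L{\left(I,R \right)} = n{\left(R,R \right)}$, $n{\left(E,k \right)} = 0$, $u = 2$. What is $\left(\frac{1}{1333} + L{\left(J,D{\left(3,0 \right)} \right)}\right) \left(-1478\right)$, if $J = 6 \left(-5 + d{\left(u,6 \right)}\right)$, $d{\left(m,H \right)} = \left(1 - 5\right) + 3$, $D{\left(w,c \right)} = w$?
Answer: $- \frac{1478}{1333} \approx -1.1088$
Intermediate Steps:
$d{\left(m,H \right)} = -1$ ($d{\left(m,H \right)} = -4 + 3 = -1$)
$J = -36$ ($J = 6 \left(-5 - 1\right) = 6 \left(-6\right) = -36$)
$L{\left(I,R \right)} = 0$
$\left(\frac{1}{1333} + L{\left(J,D{\left(3,0 \right)} \right)}\right) \left(-1478\right) = \left(\frac{1}{1333} + 0\right) \left(-1478\right) = \frac{1}{1333} \left(-1478\right) = - \frac{1478}{1333}$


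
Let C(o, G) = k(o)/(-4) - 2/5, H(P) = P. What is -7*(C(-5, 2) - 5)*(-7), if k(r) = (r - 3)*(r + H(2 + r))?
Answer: -5243/5 ≈ -1048.6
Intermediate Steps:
k(r) = (-3 + r)*(2 + 2*r) (k(r) = (r - 3)*(r + (2 + r)) = (-3 + r)*(2 + 2*r))
C(o, G) = 11/10 + o - o²/2 (C(o, G) = (-6 - 4*o + 2*o²)/(-4) - 2/5 = (-6 - 4*o + 2*o²)*(-¼) - 2*⅕ = (3/2 + o - o²/2) - ⅖ = 11/10 + o - o²/2)
-7*(C(-5, 2) - 5)*(-7) = -7*((11/10 - 5 - ½*(-5)²) - 5)*(-7) = -7*((11/10 - 5 - ½*25) - 5)*(-7) = -7*((11/10 - 5 - 25/2) - 5)*(-7) = -7*(-82/5 - 5)*(-7) = -7*(-107/5)*(-7) = (749/5)*(-7) = -5243/5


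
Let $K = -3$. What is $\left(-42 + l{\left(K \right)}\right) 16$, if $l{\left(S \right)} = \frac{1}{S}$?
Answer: $- \frac{2032}{3} \approx -677.33$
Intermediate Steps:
$\left(-42 + l{\left(K \right)}\right) 16 = \left(-42 + \frac{1}{-3}\right) 16 = \left(-42 - \frac{1}{3}\right) 16 = \left(- \frac{127}{3}\right) 16 = - \frac{2032}{3}$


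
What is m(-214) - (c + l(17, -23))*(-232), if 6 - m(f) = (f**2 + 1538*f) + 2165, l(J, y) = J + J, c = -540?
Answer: 163785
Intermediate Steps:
l(J, y) = 2*J
m(f) = -2159 - f**2 - 1538*f (m(f) = 6 - ((f**2 + 1538*f) + 2165) = 6 - (2165 + f**2 + 1538*f) = 6 + (-2165 - f**2 - 1538*f) = -2159 - f**2 - 1538*f)
m(-214) - (c + l(17, -23))*(-232) = (-2159 - 1*(-214)**2 - 1538*(-214)) - (-540 + 2*17)*(-232) = (-2159 - 1*45796 + 329132) - (-540 + 34)*(-232) = (-2159 - 45796 + 329132) - (-506)*(-232) = 281177 - 1*117392 = 281177 - 117392 = 163785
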